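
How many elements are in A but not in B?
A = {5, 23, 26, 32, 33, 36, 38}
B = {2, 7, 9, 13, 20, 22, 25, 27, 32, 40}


Set A = {5, 23, 26, 32, 33, 36, 38}
Set B = {2, 7, 9, 13, 20, 22, 25, 27, 32, 40}
A \ B = {5, 23, 26, 33, 36, 38}
|A \ B| = 6

6


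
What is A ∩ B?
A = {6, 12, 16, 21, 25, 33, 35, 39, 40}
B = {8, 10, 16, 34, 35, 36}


Set A = {6, 12, 16, 21, 25, 33, 35, 39, 40}
Set B = {8, 10, 16, 34, 35, 36}
A ∩ B includes only elements in both sets.
Check each element of A against B:
6 ✗, 12 ✗, 16 ✓, 21 ✗, 25 ✗, 33 ✗, 35 ✓, 39 ✗, 40 ✗
A ∩ B = {16, 35}

{16, 35}


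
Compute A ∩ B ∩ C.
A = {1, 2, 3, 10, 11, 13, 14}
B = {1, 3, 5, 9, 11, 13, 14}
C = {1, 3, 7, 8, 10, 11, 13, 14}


Set A = {1, 2, 3, 10, 11, 13, 14}
Set B = {1, 3, 5, 9, 11, 13, 14}
Set C = {1, 3, 7, 8, 10, 11, 13, 14}
First, A ∩ B = {1, 3, 11, 13, 14}
Then, (A ∩ B) ∩ C = {1, 3, 11, 13, 14}

{1, 3, 11, 13, 14}


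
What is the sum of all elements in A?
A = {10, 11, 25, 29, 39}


Set A = {10, 11, 25, 29, 39}
Sum = 10 + 11 + 25 + 29 + 39 = 114

114


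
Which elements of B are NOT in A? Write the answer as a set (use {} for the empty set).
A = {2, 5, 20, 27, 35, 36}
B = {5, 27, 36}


Set A = {2, 5, 20, 27, 35, 36}
Set B = {5, 27, 36}
Check each element of B against A:
5 ∈ A, 27 ∈ A, 36 ∈ A
Elements of B not in A: {}

{}


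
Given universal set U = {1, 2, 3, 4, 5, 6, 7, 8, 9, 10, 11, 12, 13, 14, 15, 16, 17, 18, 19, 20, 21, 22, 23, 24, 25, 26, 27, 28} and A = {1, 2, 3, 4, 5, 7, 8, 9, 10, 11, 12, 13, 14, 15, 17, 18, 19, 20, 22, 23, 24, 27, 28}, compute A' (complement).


Universal set U = {1, 2, 3, 4, 5, 6, 7, 8, 9, 10, 11, 12, 13, 14, 15, 16, 17, 18, 19, 20, 21, 22, 23, 24, 25, 26, 27, 28}
Set A = {1, 2, 3, 4, 5, 7, 8, 9, 10, 11, 12, 13, 14, 15, 17, 18, 19, 20, 22, 23, 24, 27, 28}
A' = U \ A = elements in U but not in A
Checking each element of U:
1 (in A, exclude), 2 (in A, exclude), 3 (in A, exclude), 4 (in A, exclude), 5 (in A, exclude), 6 (not in A, include), 7 (in A, exclude), 8 (in A, exclude), 9 (in A, exclude), 10 (in A, exclude), 11 (in A, exclude), 12 (in A, exclude), 13 (in A, exclude), 14 (in A, exclude), 15 (in A, exclude), 16 (not in A, include), 17 (in A, exclude), 18 (in A, exclude), 19 (in A, exclude), 20 (in A, exclude), 21 (not in A, include), 22 (in A, exclude), 23 (in A, exclude), 24 (in A, exclude), 25 (not in A, include), 26 (not in A, include), 27 (in A, exclude), 28 (in A, exclude)
A' = {6, 16, 21, 25, 26}

{6, 16, 21, 25, 26}


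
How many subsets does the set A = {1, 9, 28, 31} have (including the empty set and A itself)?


Set A = {1, 9, 28, 31}
|A| = 4
The power set P(A) contains all subsets of A.
|P(A)| = 2^|A| = 2^4 = 16

16


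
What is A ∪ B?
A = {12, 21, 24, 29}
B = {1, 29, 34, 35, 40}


Set A = {12, 21, 24, 29}
Set B = {1, 29, 34, 35, 40}
A ∪ B includes all elements in either set.
Elements from A: {12, 21, 24, 29}
Elements from B not already included: {1, 34, 35, 40}
A ∪ B = {1, 12, 21, 24, 29, 34, 35, 40}

{1, 12, 21, 24, 29, 34, 35, 40}


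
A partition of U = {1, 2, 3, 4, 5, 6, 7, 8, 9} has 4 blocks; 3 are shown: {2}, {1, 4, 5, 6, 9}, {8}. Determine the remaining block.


U = {1, 2, 3, 4, 5, 6, 7, 8, 9}
Shown blocks: {2}, {1, 4, 5, 6, 9}, {8}
A partition's blocks are pairwise disjoint and cover U, so the missing block = U \ (union of shown blocks).
Union of shown blocks: {1, 2, 4, 5, 6, 8, 9}
Missing block = U \ (union) = {3, 7}

{3, 7}


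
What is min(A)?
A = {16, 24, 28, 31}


Set A = {16, 24, 28, 31}
Elements in ascending order: 16, 24, 28, 31
The smallest element is 16.

16


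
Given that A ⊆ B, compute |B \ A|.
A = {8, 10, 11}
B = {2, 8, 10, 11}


Set A = {8, 10, 11}, |A| = 3
Set B = {2, 8, 10, 11}, |B| = 4
Since A ⊆ B: B \ A = {2}
|B| - |A| = 4 - 3 = 1

1


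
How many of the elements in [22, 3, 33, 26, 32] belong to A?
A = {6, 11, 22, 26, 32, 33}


Set A = {6, 11, 22, 26, 32, 33}
Candidates: [22, 3, 33, 26, 32]
Check each candidate:
22 ∈ A, 3 ∉ A, 33 ∈ A, 26 ∈ A, 32 ∈ A
Count of candidates in A: 4

4


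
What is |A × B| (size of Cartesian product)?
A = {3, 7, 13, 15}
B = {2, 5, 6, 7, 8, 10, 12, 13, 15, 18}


Set A = {3, 7, 13, 15} has 4 elements.
Set B = {2, 5, 6, 7, 8, 10, 12, 13, 15, 18} has 10 elements.
|A × B| = |A| × |B| = 4 × 10 = 40

40


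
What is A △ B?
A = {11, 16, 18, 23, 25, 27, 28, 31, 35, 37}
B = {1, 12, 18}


Set A = {11, 16, 18, 23, 25, 27, 28, 31, 35, 37}
Set B = {1, 12, 18}
A △ B = (A \ B) ∪ (B \ A)
Elements in A but not B: {11, 16, 23, 25, 27, 28, 31, 35, 37}
Elements in B but not A: {1, 12}
A △ B = {1, 11, 12, 16, 23, 25, 27, 28, 31, 35, 37}

{1, 11, 12, 16, 23, 25, 27, 28, 31, 35, 37}


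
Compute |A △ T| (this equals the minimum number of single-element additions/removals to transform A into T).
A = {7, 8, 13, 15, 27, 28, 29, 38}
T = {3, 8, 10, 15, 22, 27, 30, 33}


Set A = {7, 8, 13, 15, 27, 28, 29, 38}
Set T = {3, 8, 10, 15, 22, 27, 30, 33}
Elements to remove from A (in A, not in T): {7, 13, 28, 29, 38} → 5 removals
Elements to add to A (in T, not in A): {3, 10, 22, 30, 33} → 5 additions
Total edits = 5 + 5 = 10

10


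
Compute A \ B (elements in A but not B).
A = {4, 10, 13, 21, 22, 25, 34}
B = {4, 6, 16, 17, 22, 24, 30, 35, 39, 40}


Set A = {4, 10, 13, 21, 22, 25, 34}
Set B = {4, 6, 16, 17, 22, 24, 30, 35, 39, 40}
A \ B includes elements in A that are not in B.
Check each element of A:
4 (in B, remove), 10 (not in B, keep), 13 (not in B, keep), 21 (not in B, keep), 22 (in B, remove), 25 (not in B, keep), 34 (not in B, keep)
A \ B = {10, 13, 21, 25, 34}

{10, 13, 21, 25, 34}


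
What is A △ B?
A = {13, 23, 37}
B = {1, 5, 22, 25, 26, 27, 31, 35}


Set A = {13, 23, 37}
Set B = {1, 5, 22, 25, 26, 27, 31, 35}
A △ B = (A \ B) ∪ (B \ A)
Elements in A but not B: {13, 23, 37}
Elements in B but not A: {1, 5, 22, 25, 26, 27, 31, 35}
A △ B = {1, 5, 13, 22, 23, 25, 26, 27, 31, 35, 37}

{1, 5, 13, 22, 23, 25, 26, 27, 31, 35, 37}


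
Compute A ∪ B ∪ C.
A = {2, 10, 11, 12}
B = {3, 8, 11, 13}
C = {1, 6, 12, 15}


Set A = {2, 10, 11, 12}
Set B = {3, 8, 11, 13}
Set C = {1, 6, 12, 15}
First, A ∪ B = {2, 3, 8, 10, 11, 12, 13}
Then, (A ∪ B) ∪ C = {1, 2, 3, 6, 8, 10, 11, 12, 13, 15}

{1, 2, 3, 6, 8, 10, 11, 12, 13, 15}


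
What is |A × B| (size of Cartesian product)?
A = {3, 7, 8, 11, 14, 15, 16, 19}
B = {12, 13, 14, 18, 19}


Set A = {3, 7, 8, 11, 14, 15, 16, 19} has 8 elements.
Set B = {12, 13, 14, 18, 19} has 5 elements.
|A × B| = |A| × |B| = 8 × 5 = 40

40


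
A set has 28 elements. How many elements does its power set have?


The set has 28 elements.
The power set contains all possible subsets.
|P(A)| = 2^|A| = 2^28 = 268435456

268435456


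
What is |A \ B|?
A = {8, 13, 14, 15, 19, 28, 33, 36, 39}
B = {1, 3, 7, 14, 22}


Set A = {8, 13, 14, 15, 19, 28, 33, 36, 39}
Set B = {1, 3, 7, 14, 22}
A \ B = {8, 13, 15, 19, 28, 33, 36, 39}
|A \ B| = 8

8


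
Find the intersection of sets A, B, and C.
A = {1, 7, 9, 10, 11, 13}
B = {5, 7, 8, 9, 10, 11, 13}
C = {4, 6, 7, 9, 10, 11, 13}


Set A = {1, 7, 9, 10, 11, 13}
Set B = {5, 7, 8, 9, 10, 11, 13}
Set C = {4, 6, 7, 9, 10, 11, 13}
First, A ∩ B = {7, 9, 10, 11, 13}
Then, (A ∩ B) ∩ C = {7, 9, 10, 11, 13}

{7, 9, 10, 11, 13}


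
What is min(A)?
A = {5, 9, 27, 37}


Set A = {5, 9, 27, 37}
Elements in ascending order: 5, 9, 27, 37
The smallest element is 5.

5


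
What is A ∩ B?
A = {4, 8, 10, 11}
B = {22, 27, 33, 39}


Set A = {4, 8, 10, 11}
Set B = {22, 27, 33, 39}
A ∩ B includes only elements in both sets.
Check each element of A against B:
4 ✗, 8 ✗, 10 ✗, 11 ✗
A ∩ B = {}

{}


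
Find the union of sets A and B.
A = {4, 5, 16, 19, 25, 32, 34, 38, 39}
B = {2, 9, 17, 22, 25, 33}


Set A = {4, 5, 16, 19, 25, 32, 34, 38, 39}
Set B = {2, 9, 17, 22, 25, 33}
A ∪ B includes all elements in either set.
Elements from A: {4, 5, 16, 19, 25, 32, 34, 38, 39}
Elements from B not already included: {2, 9, 17, 22, 33}
A ∪ B = {2, 4, 5, 9, 16, 17, 19, 22, 25, 32, 33, 34, 38, 39}

{2, 4, 5, 9, 16, 17, 19, 22, 25, 32, 33, 34, 38, 39}


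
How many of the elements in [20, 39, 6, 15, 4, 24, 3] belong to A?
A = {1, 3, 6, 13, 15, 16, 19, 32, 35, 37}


Set A = {1, 3, 6, 13, 15, 16, 19, 32, 35, 37}
Candidates: [20, 39, 6, 15, 4, 24, 3]
Check each candidate:
20 ∉ A, 39 ∉ A, 6 ∈ A, 15 ∈ A, 4 ∉ A, 24 ∉ A, 3 ∈ A
Count of candidates in A: 3

3


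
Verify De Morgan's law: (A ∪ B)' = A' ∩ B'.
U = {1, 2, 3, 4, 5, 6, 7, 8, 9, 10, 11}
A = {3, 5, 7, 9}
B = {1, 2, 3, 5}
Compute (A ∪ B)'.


U = {1, 2, 3, 4, 5, 6, 7, 8, 9, 10, 11}
A = {3, 5, 7, 9}, B = {1, 2, 3, 5}
A ∪ B = {1, 2, 3, 5, 7, 9}
(A ∪ B)' = U \ (A ∪ B) = {4, 6, 8, 10, 11}
Verification via A' ∩ B': A' = {1, 2, 4, 6, 8, 10, 11}, B' = {4, 6, 7, 8, 9, 10, 11}
A' ∩ B' = {4, 6, 8, 10, 11} ✓

{4, 6, 8, 10, 11}


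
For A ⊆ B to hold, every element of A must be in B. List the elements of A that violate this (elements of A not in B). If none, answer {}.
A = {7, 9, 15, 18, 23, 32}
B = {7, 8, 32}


Set A = {7, 9, 15, 18, 23, 32}
Set B = {7, 8, 32}
Check each element of A against B:
7 ∈ B, 9 ∉ B (include), 15 ∉ B (include), 18 ∉ B (include), 23 ∉ B (include), 32 ∈ B
Elements of A not in B: {9, 15, 18, 23}

{9, 15, 18, 23}


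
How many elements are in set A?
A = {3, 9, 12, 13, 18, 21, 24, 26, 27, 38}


Set A = {3, 9, 12, 13, 18, 21, 24, 26, 27, 38}
Listing elements: 3, 9, 12, 13, 18, 21, 24, 26, 27, 38
Counting: 10 elements
|A| = 10

10


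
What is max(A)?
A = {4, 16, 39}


Set A = {4, 16, 39}
Elements in ascending order: 4, 16, 39
The largest element is 39.

39


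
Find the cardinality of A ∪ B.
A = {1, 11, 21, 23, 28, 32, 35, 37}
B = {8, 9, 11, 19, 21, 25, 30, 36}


Set A = {1, 11, 21, 23, 28, 32, 35, 37}, |A| = 8
Set B = {8, 9, 11, 19, 21, 25, 30, 36}, |B| = 8
A ∩ B = {11, 21}, |A ∩ B| = 2
|A ∪ B| = |A| + |B| - |A ∩ B| = 8 + 8 - 2 = 14

14


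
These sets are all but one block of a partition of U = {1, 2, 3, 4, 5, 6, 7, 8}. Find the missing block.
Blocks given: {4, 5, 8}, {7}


U = {1, 2, 3, 4, 5, 6, 7, 8}
Shown blocks: {4, 5, 8}, {7}
A partition's blocks are pairwise disjoint and cover U, so the missing block = U \ (union of shown blocks).
Union of shown blocks: {4, 5, 7, 8}
Missing block = U \ (union) = {1, 2, 3, 6}

{1, 2, 3, 6}


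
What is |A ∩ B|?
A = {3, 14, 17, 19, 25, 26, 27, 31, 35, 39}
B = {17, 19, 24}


Set A = {3, 14, 17, 19, 25, 26, 27, 31, 35, 39}
Set B = {17, 19, 24}
A ∩ B = {17, 19}
|A ∩ B| = 2

2


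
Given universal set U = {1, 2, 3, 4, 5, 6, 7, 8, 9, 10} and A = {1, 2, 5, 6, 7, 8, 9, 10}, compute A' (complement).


Universal set U = {1, 2, 3, 4, 5, 6, 7, 8, 9, 10}
Set A = {1, 2, 5, 6, 7, 8, 9, 10}
A' = U \ A = elements in U but not in A
Checking each element of U:
1 (in A, exclude), 2 (in A, exclude), 3 (not in A, include), 4 (not in A, include), 5 (in A, exclude), 6 (in A, exclude), 7 (in A, exclude), 8 (in A, exclude), 9 (in A, exclude), 10 (in A, exclude)
A' = {3, 4}

{3, 4}


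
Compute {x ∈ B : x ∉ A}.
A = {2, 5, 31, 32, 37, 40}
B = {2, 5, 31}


Set A = {2, 5, 31, 32, 37, 40}
Set B = {2, 5, 31}
Check each element of B against A:
2 ∈ A, 5 ∈ A, 31 ∈ A
Elements of B not in A: {}

{}


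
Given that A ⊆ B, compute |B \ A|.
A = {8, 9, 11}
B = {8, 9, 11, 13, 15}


Set A = {8, 9, 11}, |A| = 3
Set B = {8, 9, 11, 13, 15}, |B| = 5
Since A ⊆ B: B \ A = {13, 15}
|B| - |A| = 5 - 3 = 2

2


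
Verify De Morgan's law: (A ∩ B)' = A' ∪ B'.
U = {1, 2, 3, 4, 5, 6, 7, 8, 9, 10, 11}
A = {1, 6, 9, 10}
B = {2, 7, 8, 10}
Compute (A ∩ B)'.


U = {1, 2, 3, 4, 5, 6, 7, 8, 9, 10, 11}
A = {1, 6, 9, 10}, B = {2, 7, 8, 10}
A ∩ B = {10}
(A ∩ B)' = U \ (A ∩ B) = {1, 2, 3, 4, 5, 6, 7, 8, 9, 11}
Verification via A' ∪ B': A' = {2, 3, 4, 5, 7, 8, 11}, B' = {1, 3, 4, 5, 6, 9, 11}
A' ∪ B' = {1, 2, 3, 4, 5, 6, 7, 8, 9, 11} ✓

{1, 2, 3, 4, 5, 6, 7, 8, 9, 11}


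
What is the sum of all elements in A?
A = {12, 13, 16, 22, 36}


Set A = {12, 13, 16, 22, 36}
Sum = 12 + 13 + 16 + 22 + 36 = 99

99


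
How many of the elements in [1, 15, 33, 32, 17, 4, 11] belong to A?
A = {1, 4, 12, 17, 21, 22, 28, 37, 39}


Set A = {1, 4, 12, 17, 21, 22, 28, 37, 39}
Candidates: [1, 15, 33, 32, 17, 4, 11]
Check each candidate:
1 ∈ A, 15 ∉ A, 33 ∉ A, 32 ∉ A, 17 ∈ A, 4 ∈ A, 11 ∉ A
Count of candidates in A: 3

3


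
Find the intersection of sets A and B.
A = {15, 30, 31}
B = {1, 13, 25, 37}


Set A = {15, 30, 31}
Set B = {1, 13, 25, 37}
A ∩ B includes only elements in both sets.
Check each element of A against B:
15 ✗, 30 ✗, 31 ✗
A ∩ B = {}

{}


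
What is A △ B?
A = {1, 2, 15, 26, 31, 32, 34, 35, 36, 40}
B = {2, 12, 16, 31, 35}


Set A = {1, 2, 15, 26, 31, 32, 34, 35, 36, 40}
Set B = {2, 12, 16, 31, 35}
A △ B = (A \ B) ∪ (B \ A)
Elements in A but not B: {1, 15, 26, 32, 34, 36, 40}
Elements in B but not A: {12, 16}
A △ B = {1, 12, 15, 16, 26, 32, 34, 36, 40}

{1, 12, 15, 16, 26, 32, 34, 36, 40}


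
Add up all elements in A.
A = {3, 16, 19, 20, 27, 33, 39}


Set A = {3, 16, 19, 20, 27, 33, 39}
Sum = 3 + 16 + 19 + 20 + 27 + 33 + 39 = 157

157


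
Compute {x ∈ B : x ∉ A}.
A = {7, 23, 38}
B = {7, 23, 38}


Set A = {7, 23, 38}
Set B = {7, 23, 38}
Check each element of B against A:
7 ∈ A, 23 ∈ A, 38 ∈ A
Elements of B not in A: {}

{}


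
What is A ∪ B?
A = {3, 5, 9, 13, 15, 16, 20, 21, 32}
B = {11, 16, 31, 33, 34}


Set A = {3, 5, 9, 13, 15, 16, 20, 21, 32}
Set B = {11, 16, 31, 33, 34}
A ∪ B includes all elements in either set.
Elements from A: {3, 5, 9, 13, 15, 16, 20, 21, 32}
Elements from B not already included: {11, 31, 33, 34}
A ∪ B = {3, 5, 9, 11, 13, 15, 16, 20, 21, 31, 32, 33, 34}

{3, 5, 9, 11, 13, 15, 16, 20, 21, 31, 32, 33, 34}


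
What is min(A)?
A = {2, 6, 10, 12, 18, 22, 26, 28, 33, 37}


Set A = {2, 6, 10, 12, 18, 22, 26, 28, 33, 37}
Elements in ascending order: 2, 6, 10, 12, 18, 22, 26, 28, 33, 37
The smallest element is 2.

2


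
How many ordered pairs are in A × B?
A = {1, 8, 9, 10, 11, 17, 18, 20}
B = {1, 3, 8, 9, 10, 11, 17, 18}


Set A = {1, 8, 9, 10, 11, 17, 18, 20} has 8 elements.
Set B = {1, 3, 8, 9, 10, 11, 17, 18} has 8 elements.
|A × B| = |A| × |B| = 8 × 8 = 64

64


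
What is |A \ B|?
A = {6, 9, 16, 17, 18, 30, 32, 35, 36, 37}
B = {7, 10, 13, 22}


Set A = {6, 9, 16, 17, 18, 30, 32, 35, 36, 37}
Set B = {7, 10, 13, 22}
A \ B = {6, 9, 16, 17, 18, 30, 32, 35, 36, 37}
|A \ B| = 10

10


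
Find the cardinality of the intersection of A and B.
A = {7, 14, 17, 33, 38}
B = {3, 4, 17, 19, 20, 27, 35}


Set A = {7, 14, 17, 33, 38}
Set B = {3, 4, 17, 19, 20, 27, 35}
A ∩ B = {17}
|A ∩ B| = 1

1


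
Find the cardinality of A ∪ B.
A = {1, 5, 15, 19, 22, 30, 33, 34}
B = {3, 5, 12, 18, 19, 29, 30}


Set A = {1, 5, 15, 19, 22, 30, 33, 34}, |A| = 8
Set B = {3, 5, 12, 18, 19, 29, 30}, |B| = 7
A ∩ B = {5, 19, 30}, |A ∩ B| = 3
|A ∪ B| = |A| + |B| - |A ∩ B| = 8 + 7 - 3 = 12

12


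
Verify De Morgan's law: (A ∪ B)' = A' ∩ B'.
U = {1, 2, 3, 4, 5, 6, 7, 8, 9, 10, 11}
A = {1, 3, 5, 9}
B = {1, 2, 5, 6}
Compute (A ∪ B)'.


U = {1, 2, 3, 4, 5, 6, 7, 8, 9, 10, 11}
A = {1, 3, 5, 9}, B = {1, 2, 5, 6}
A ∪ B = {1, 2, 3, 5, 6, 9}
(A ∪ B)' = U \ (A ∪ B) = {4, 7, 8, 10, 11}
Verification via A' ∩ B': A' = {2, 4, 6, 7, 8, 10, 11}, B' = {3, 4, 7, 8, 9, 10, 11}
A' ∩ B' = {4, 7, 8, 10, 11} ✓

{4, 7, 8, 10, 11}


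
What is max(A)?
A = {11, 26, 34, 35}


Set A = {11, 26, 34, 35}
Elements in ascending order: 11, 26, 34, 35
The largest element is 35.

35


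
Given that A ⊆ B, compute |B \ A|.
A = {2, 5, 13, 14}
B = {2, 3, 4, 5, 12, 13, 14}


Set A = {2, 5, 13, 14}, |A| = 4
Set B = {2, 3, 4, 5, 12, 13, 14}, |B| = 7
Since A ⊆ B: B \ A = {3, 4, 12}
|B| - |A| = 7 - 4 = 3

3


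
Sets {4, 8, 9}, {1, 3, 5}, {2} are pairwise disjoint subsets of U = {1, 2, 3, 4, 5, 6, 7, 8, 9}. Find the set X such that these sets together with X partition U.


U = {1, 2, 3, 4, 5, 6, 7, 8, 9}
Shown blocks: {4, 8, 9}, {1, 3, 5}, {2}
A partition's blocks are pairwise disjoint and cover U, so the missing block = U \ (union of shown blocks).
Union of shown blocks: {1, 2, 3, 4, 5, 8, 9}
Missing block = U \ (union) = {6, 7}

{6, 7}


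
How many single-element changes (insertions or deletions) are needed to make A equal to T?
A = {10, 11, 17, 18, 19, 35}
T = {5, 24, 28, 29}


Set A = {10, 11, 17, 18, 19, 35}
Set T = {5, 24, 28, 29}
Elements to remove from A (in A, not in T): {10, 11, 17, 18, 19, 35} → 6 removals
Elements to add to A (in T, not in A): {5, 24, 28, 29} → 4 additions
Total edits = 6 + 4 = 10

10


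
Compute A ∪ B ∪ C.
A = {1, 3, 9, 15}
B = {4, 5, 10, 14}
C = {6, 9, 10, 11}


Set A = {1, 3, 9, 15}
Set B = {4, 5, 10, 14}
Set C = {6, 9, 10, 11}
First, A ∪ B = {1, 3, 4, 5, 9, 10, 14, 15}
Then, (A ∪ B) ∪ C = {1, 3, 4, 5, 6, 9, 10, 11, 14, 15}

{1, 3, 4, 5, 6, 9, 10, 11, 14, 15}


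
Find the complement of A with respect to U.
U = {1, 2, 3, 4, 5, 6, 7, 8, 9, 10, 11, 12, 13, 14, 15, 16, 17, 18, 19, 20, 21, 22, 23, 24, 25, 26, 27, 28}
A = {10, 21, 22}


Universal set U = {1, 2, 3, 4, 5, 6, 7, 8, 9, 10, 11, 12, 13, 14, 15, 16, 17, 18, 19, 20, 21, 22, 23, 24, 25, 26, 27, 28}
Set A = {10, 21, 22}
A' = U \ A = elements in U but not in A
Checking each element of U:
1 (not in A, include), 2 (not in A, include), 3 (not in A, include), 4 (not in A, include), 5 (not in A, include), 6 (not in A, include), 7 (not in A, include), 8 (not in A, include), 9 (not in A, include), 10 (in A, exclude), 11 (not in A, include), 12 (not in A, include), 13 (not in A, include), 14 (not in A, include), 15 (not in A, include), 16 (not in A, include), 17 (not in A, include), 18 (not in A, include), 19 (not in A, include), 20 (not in A, include), 21 (in A, exclude), 22 (in A, exclude), 23 (not in A, include), 24 (not in A, include), 25 (not in A, include), 26 (not in A, include), 27 (not in A, include), 28 (not in A, include)
A' = {1, 2, 3, 4, 5, 6, 7, 8, 9, 11, 12, 13, 14, 15, 16, 17, 18, 19, 20, 23, 24, 25, 26, 27, 28}

{1, 2, 3, 4, 5, 6, 7, 8, 9, 11, 12, 13, 14, 15, 16, 17, 18, 19, 20, 23, 24, 25, 26, 27, 28}


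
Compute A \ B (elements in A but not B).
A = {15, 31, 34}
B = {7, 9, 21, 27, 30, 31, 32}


Set A = {15, 31, 34}
Set B = {7, 9, 21, 27, 30, 31, 32}
A \ B includes elements in A that are not in B.
Check each element of A:
15 (not in B, keep), 31 (in B, remove), 34 (not in B, keep)
A \ B = {15, 34}

{15, 34}


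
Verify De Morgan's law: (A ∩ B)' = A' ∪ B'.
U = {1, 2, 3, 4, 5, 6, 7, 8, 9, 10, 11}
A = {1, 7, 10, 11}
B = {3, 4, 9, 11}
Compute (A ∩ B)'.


U = {1, 2, 3, 4, 5, 6, 7, 8, 9, 10, 11}
A = {1, 7, 10, 11}, B = {3, 4, 9, 11}
A ∩ B = {11}
(A ∩ B)' = U \ (A ∩ B) = {1, 2, 3, 4, 5, 6, 7, 8, 9, 10}
Verification via A' ∪ B': A' = {2, 3, 4, 5, 6, 8, 9}, B' = {1, 2, 5, 6, 7, 8, 10}
A' ∪ B' = {1, 2, 3, 4, 5, 6, 7, 8, 9, 10} ✓

{1, 2, 3, 4, 5, 6, 7, 8, 9, 10}


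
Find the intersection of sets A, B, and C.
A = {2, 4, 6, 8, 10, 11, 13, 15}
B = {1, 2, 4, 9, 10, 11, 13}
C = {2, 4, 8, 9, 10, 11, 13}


Set A = {2, 4, 6, 8, 10, 11, 13, 15}
Set B = {1, 2, 4, 9, 10, 11, 13}
Set C = {2, 4, 8, 9, 10, 11, 13}
First, A ∩ B = {2, 4, 10, 11, 13}
Then, (A ∩ B) ∩ C = {2, 4, 10, 11, 13}

{2, 4, 10, 11, 13}


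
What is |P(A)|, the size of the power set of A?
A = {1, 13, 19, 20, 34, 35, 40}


Set A = {1, 13, 19, 20, 34, 35, 40}
|A| = 7
The power set P(A) contains all subsets of A.
|P(A)| = 2^|A| = 2^7 = 128

128


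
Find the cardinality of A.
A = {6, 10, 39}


Set A = {6, 10, 39}
Listing elements: 6, 10, 39
Counting: 3 elements
|A| = 3

3


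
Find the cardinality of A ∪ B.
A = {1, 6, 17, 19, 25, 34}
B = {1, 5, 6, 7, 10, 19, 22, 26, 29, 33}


Set A = {1, 6, 17, 19, 25, 34}, |A| = 6
Set B = {1, 5, 6, 7, 10, 19, 22, 26, 29, 33}, |B| = 10
A ∩ B = {1, 6, 19}, |A ∩ B| = 3
|A ∪ B| = |A| + |B| - |A ∩ B| = 6 + 10 - 3 = 13

13


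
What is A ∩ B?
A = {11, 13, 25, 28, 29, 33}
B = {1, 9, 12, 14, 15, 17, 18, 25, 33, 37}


Set A = {11, 13, 25, 28, 29, 33}
Set B = {1, 9, 12, 14, 15, 17, 18, 25, 33, 37}
A ∩ B includes only elements in both sets.
Check each element of A against B:
11 ✗, 13 ✗, 25 ✓, 28 ✗, 29 ✗, 33 ✓
A ∩ B = {25, 33}

{25, 33}


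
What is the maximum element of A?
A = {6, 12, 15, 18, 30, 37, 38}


Set A = {6, 12, 15, 18, 30, 37, 38}
Elements in ascending order: 6, 12, 15, 18, 30, 37, 38
The largest element is 38.

38


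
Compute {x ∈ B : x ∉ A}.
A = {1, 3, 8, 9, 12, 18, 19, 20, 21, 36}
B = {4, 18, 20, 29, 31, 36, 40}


Set A = {1, 3, 8, 9, 12, 18, 19, 20, 21, 36}
Set B = {4, 18, 20, 29, 31, 36, 40}
Check each element of B against A:
4 ∉ A (include), 18 ∈ A, 20 ∈ A, 29 ∉ A (include), 31 ∉ A (include), 36 ∈ A, 40 ∉ A (include)
Elements of B not in A: {4, 29, 31, 40}

{4, 29, 31, 40}


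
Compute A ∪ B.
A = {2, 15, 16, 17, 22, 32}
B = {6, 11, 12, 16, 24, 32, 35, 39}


Set A = {2, 15, 16, 17, 22, 32}
Set B = {6, 11, 12, 16, 24, 32, 35, 39}
A ∪ B includes all elements in either set.
Elements from A: {2, 15, 16, 17, 22, 32}
Elements from B not already included: {6, 11, 12, 24, 35, 39}
A ∪ B = {2, 6, 11, 12, 15, 16, 17, 22, 24, 32, 35, 39}

{2, 6, 11, 12, 15, 16, 17, 22, 24, 32, 35, 39}


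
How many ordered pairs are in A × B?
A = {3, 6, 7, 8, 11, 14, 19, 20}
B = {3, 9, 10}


Set A = {3, 6, 7, 8, 11, 14, 19, 20} has 8 elements.
Set B = {3, 9, 10} has 3 elements.
|A × B| = |A| × |B| = 8 × 3 = 24

24


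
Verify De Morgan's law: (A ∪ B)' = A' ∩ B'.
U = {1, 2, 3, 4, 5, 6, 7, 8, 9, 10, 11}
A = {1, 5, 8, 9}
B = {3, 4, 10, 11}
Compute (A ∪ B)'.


U = {1, 2, 3, 4, 5, 6, 7, 8, 9, 10, 11}
A = {1, 5, 8, 9}, B = {3, 4, 10, 11}
A ∪ B = {1, 3, 4, 5, 8, 9, 10, 11}
(A ∪ B)' = U \ (A ∪ B) = {2, 6, 7}
Verification via A' ∩ B': A' = {2, 3, 4, 6, 7, 10, 11}, B' = {1, 2, 5, 6, 7, 8, 9}
A' ∩ B' = {2, 6, 7} ✓

{2, 6, 7}


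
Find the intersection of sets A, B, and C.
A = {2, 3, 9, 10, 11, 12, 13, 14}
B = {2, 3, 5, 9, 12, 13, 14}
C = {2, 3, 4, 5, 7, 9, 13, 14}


Set A = {2, 3, 9, 10, 11, 12, 13, 14}
Set B = {2, 3, 5, 9, 12, 13, 14}
Set C = {2, 3, 4, 5, 7, 9, 13, 14}
First, A ∩ B = {2, 3, 9, 12, 13, 14}
Then, (A ∩ B) ∩ C = {2, 3, 9, 13, 14}

{2, 3, 9, 13, 14}


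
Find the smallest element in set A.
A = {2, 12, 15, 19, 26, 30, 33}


Set A = {2, 12, 15, 19, 26, 30, 33}
Elements in ascending order: 2, 12, 15, 19, 26, 30, 33
The smallest element is 2.

2


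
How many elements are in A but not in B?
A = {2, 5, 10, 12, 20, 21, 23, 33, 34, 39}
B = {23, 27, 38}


Set A = {2, 5, 10, 12, 20, 21, 23, 33, 34, 39}
Set B = {23, 27, 38}
A \ B = {2, 5, 10, 12, 20, 21, 33, 34, 39}
|A \ B| = 9

9


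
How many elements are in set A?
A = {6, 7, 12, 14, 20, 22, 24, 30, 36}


Set A = {6, 7, 12, 14, 20, 22, 24, 30, 36}
Listing elements: 6, 7, 12, 14, 20, 22, 24, 30, 36
Counting: 9 elements
|A| = 9

9


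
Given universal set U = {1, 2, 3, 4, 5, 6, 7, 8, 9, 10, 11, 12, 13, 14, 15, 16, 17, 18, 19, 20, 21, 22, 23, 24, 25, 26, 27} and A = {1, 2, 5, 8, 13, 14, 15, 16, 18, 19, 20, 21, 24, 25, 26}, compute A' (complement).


Universal set U = {1, 2, 3, 4, 5, 6, 7, 8, 9, 10, 11, 12, 13, 14, 15, 16, 17, 18, 19, 20, 21, 22, 23, 24, 25, 26, 27}
Set A = {1, 2, 5, 8, 13, 14, 15, 16, 18, 19, 20, 21, 24, 25, 26}
A' = U \ A = elements in U but not in A
Checking each element of U:
1 (in A, exclude), 2 (in A, exclude), 3 (not in A, include), 4 (not in A, include), 5 (in A, exclude), 6 (not in A, include), 7 (not in A, include), 8 (in A, exclude), 9 (not in A, include), 10 (not in A, include), 11 (not in A, include), 12 (not in A, include), 13 (in A, exclude), 14 (in A, exclude), 15 (in A, exclude), 16 (in A, exclude), 17 (not in A, include), 18 (in A, exclude), 19 (in A, exclude), 20 (in A, exclude), 21 (in A, exclude), 22 (not in A, include), 23 (not in A, include), 24 (in A, exclude), 25 (in A, exclude), 26 (in A, exclude), 27 (not in A, include)
A' = {3, 4, 6, 7, 9, 10, 11, 12, 17, 22, 23, 27}

{3, 4, 6, 7, 9, 10, 11, 12, 17, 22, 23, 27}


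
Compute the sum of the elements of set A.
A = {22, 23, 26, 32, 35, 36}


Set A = {22, 23, 26, 32, 35, 36}
Sum = 22 + 23 + 26 + 32 + 35 + 36 = 174

174


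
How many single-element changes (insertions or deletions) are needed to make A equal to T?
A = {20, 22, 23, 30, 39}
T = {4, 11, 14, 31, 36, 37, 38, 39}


Set A = {20, 22, 23, 30, 39}
Set T = {4, 11, 14, 31, 36, 37, 38, 39}
Elements to remove from A (in A, not in T): {20, 22, 23, 30} → 4 removals
Elements to add to A (in T, not in A): {4, 11, 14, 31, 36, 37, 38} → 7 additions
Total edits = 4 + 7 = 11

11


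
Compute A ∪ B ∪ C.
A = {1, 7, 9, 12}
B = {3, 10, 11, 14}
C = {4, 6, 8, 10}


Set A = {1, 7, 9, 12}
Set B = {3, 10, 11, 14}
Set C = {4, 6, 8, 10}
First, A ∪ B = {1, 3, 7, 9, 10, 11, 12, 14}
Then, (A ∪ B) ∪ C = {1, 3, 4, 6, 7, 8, 9, 10, 11, 12, 14}

{1, 3, 4, 6, 7, 8, 9, 10, 11, 12, 14}


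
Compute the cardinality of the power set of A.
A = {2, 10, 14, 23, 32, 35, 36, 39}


Set A = {2, 10, 14, 23, 32, 35, 36, 39}
|A| = 8
The power set P(A) contains all subsets of A.
|P(A)| = 2^|A| = 2^8 = 256

256


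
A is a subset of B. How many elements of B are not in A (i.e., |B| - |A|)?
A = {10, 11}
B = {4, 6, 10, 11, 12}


Set A = {10, 11}, |A| = 2
Set B = {4, 6, 10, 11, 12}, |B| = 5
Since A ⊆ B: B \ A = {4, 6, 12}
|B| - |A| = 5 - 2 = 3

3


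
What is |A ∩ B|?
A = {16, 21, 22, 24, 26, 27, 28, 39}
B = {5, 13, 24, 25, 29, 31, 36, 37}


Set A = {16, 21, 22, 24, 26, 27, 28, 39}
Set B = {5, 13, 24, 25, 29, 31, 36, 37}
A ∩ B = {24}
|A ∩ B| = 1

1


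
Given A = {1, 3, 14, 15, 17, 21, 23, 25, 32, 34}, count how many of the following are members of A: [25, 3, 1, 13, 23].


Set A = {1, 3, 14, 15, 17, 21, 23, 25, 32, 34}
Candidates: [25, 3, 1, 13, 23]
Check each candidate:
25 ∈ A, 3 ∈ A, 1 ∈ A, 13 ∉ A, 23 ∈ A
Count of candidates in A: 4

4


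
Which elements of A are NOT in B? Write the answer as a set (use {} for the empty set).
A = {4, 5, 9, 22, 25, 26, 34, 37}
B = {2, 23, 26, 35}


Set A = {4, 5, 9, 22, 25, 26, 34, 37}
Set B = {2, 23, 26, 35}
Check each element of A against B:
4 ∉ B (include), 5 ∉ B (include), 9 ∉ B (include), 22 ∉ B (include), 25 ∉ B (include), 26 ∈ B, 34 ∉ B (include), 37 ∉ B (include)
Elements of A not in B: {4, 5, 9, 22, 25, 34, 37}

{4, 5, 9, 22, 25, 34, 37}


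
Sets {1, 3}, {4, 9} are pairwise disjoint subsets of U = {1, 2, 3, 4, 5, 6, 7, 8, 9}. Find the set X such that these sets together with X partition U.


U = {1, 2, 3, 4, 5, 6, 7, 8, 9}
Shown blocks: {1, 3}, {4, 9}
A partition's blocks are pairwise disjoint and cover U, so the missing block = U \ (union of shown blocks).
Union of shown blocks: {1, 3, 4, 9}
Missing block = U \ (union) = {2, 5, 6, 7, 8}

{2, 5, 6, 7, 8}


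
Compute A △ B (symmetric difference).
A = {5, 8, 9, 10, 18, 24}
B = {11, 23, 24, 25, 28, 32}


Set A = {5, 8, 9, 10, 18, 24}
Set B = {11, 23, 24, 25, 28, 32}
A △ B = (A \ B) ∪ (B \ A)
Elements in A but not B: {5, 8, 9, 10, 18}
Elements in B but not A: {11, 23, 25, 28, 32}
A △ B = {5, 8, 9, 10, 11, 18, 23, 25, 28, 32}

{5, 8, 9, 10, 11, 18, 23, 25, 28, 32}


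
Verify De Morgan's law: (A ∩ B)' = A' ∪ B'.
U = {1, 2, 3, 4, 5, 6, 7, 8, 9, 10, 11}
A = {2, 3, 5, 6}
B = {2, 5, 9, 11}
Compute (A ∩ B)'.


U = {1, 2, 3, 4, 5, 6, 7, 8, 9, 10, 11}
A = {2, 3, 5, 6}, B = {2, 5, 9, 11}
A ∩ B = {2, 5}
(A ∩ B)' = U \ (A ∩ B) = {1, 3, 4, 6, 7, 8, 9, 10, 11}
Verification via A' ∪ B': A' = {1, 4, 7, 8, 9, 10, 11}, B' = {1, 3, 4, 6, 7, 8, 10}
A' ∪ B' = {1, 3, 4, 6, 7, 8, 9, 10, 11} ✓

{1, 3, 4, 6, 7, 8, 9, 10, 11}


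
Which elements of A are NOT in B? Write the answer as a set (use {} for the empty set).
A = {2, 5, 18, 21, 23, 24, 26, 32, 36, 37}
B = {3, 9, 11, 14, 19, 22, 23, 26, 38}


Set A = {2, 5, 18, 21, 23, 24, 26, 32, 36, 37}
Set B = {3, 9, 11, 14, 19, 22, 23, 26, 38}
Check each element of A against B:
2 ∉ B (include), 5 ∉ B (include), 18 ∉ B (include), 21 ∉ B (include), 23 ∈ B, 24 ∉ B (include), 26 ∈ B, 32 ∉ B (include), 36 ∉ B (include), 37 ∉ B (include)
Elements of A not in B: {2, 5, 18, 21, 24, 32, 36, 37}

{2, 5, 18, 21, 24, 32, 36, 37}


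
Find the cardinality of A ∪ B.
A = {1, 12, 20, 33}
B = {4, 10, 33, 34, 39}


Set A = {1, 12, 20, 33}, |A| = 4
Set B = {4, 10, 33, 34, 39}, |B| = 5
A ∩ B = {33}, |A ∩ B| = 1
|A ∪ B| = |A| + |B| - |A ∩ B| = 4 + 5 - 1 = 8

8


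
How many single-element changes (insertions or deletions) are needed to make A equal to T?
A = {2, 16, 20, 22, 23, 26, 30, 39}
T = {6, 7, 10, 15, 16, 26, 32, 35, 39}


Set A = {2, 16, 20, 22, 23, 26, 30, 39}
Set T = {6, 7, 10, 15, 16, 26, 32, 35, 39}
Elements to remove from A (in A, not in T): {2, 20, 22, 23, 30} → 5 removals
Elements to add to A (in T, not in A): {6, 7, 10, 15, 32, 35} → 6 additions
Total edits = 5 + 6 = 11

11


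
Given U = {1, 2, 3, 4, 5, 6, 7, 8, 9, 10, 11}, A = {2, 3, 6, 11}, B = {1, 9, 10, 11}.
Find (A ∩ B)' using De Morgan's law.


U = {1, 2, 3, 4, 5, 6, 7, 8, 9, 10, 11}
A = {2, 3, 6, 11}, B = {1, 9, 10, 11}
A ∩ B = {11}
(A ∩ B)' = U \ (A ∩ B) = {1, 2, 3, 4, 5, 6, 7, 8, 9, 10}
Verification via A' ∪ B': A' = {1, 4, 5, 7, 8, 9, 10}, B' = {2, 3, 4, 5, 6, 7, 8}
A' ∪ B' = {1, 2, 3, 4, 5, 6, 7, 8, 9, 10} ✓

{1, 2, 3, 4, 5, 6, 7, 8, 9, 10}


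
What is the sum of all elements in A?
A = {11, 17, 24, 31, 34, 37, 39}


Set A = {11, 17, 24, 31, 34, 37, 39}
Sum = 11 + 17 + 24 + 31 + 34 + 37 + 39 = 193

193


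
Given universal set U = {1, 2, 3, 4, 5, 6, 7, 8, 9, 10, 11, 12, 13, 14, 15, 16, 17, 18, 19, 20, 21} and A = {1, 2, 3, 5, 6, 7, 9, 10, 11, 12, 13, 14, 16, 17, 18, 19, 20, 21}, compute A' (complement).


Universal set U = {1, 2, 3, 4, 5, 6, 7, 8, 9, 10, 11, 12, 13, 14, 15, 16, 17, 18, 19, 20, 21}
Set A = {1, 2, 3, 5, 6, 7, 9, 10, 11, 12, 13, 14, 16, 17, 18, 19, 20, 21}
A' = U \ A = elements in U but not in A
Checking each element of U:
1 (in A, exclude), 2 (in A, exclude), 3 (in A, exclude), 4 (not in A, include), 5 (in A, exclude), 6 (in A, exclude), 7 (in A, exclude), 8 (not in A, include), 9 (in A, exclude), 10 (in A, exclude), 11 (in A, exclude), 12 (in A, exclude), 13 (in A, exclude), 14 (in A, exclude), 15 (not in A, include), 16 (in A, exclude), 17 (in A, exclude), 18 (in A, exclude), 19 (in A, exclude), 20 (in A, exclude), 21 (in A, exclude)
A' = {4, 8, 15}

{4, 8, 15}


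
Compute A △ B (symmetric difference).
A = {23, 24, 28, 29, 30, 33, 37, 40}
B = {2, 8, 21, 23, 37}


Set A = {23, 24, 28, 29, 30, 33, 37, 40}
Set B = {2, 8, 21, 23, 37}
A △ B = (A \ B) ∪ (B \ A)
Elements in A but not B: {24, 28, 29, 30, 33, 40}
Elements in B but not A: {2, 8, 21}
A △ B = {2, 8, 21, 24, 28, 29, 30, 33, 40}

{2, 8, 21, 24, 28, 29, 30, 33, 40}


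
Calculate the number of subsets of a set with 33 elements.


The set has 33 elements.
The power set contains all possible subsets.
|P(A)| = 2^|A| = 2^33 = 8589934592

8589934592


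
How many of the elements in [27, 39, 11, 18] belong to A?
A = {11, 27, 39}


Set A = {11, 27, 39}
Candidates: [27, 39, 11, 18]
Check each candidate:
27 ∈ A, 39 ∈ A, 11 ∈ A, 18 ∉ A
Count of candidates in A: 3

3


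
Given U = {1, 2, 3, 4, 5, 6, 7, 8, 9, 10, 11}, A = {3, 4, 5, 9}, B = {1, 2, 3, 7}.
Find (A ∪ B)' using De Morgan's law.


U = {1, 2, 3, 4, 5, 6, 7, 8, 9, 10, 11}
A = {3, 4, 5, 9}, B = {1, 2, 3, 7}
A ∪ B = {1, 2, 3, 4, 5, 7, 9}
(A ∪ B)' = U \ (A ∪ B) = {6, 8, 10, 11}
Verification via A' ∩ B': A' = {1, 2, 6, 7, 8, 10, 11}, B' = {4, 5, 6, 8, 9, 10, 11}
A' ∩ B' = {6, 8, 10, 11} ✓

{6, 8, 10, 11}


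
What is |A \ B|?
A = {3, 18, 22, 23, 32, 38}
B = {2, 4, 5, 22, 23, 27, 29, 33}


Set A = {3, 18, 22, 23, 32, 38}
Set B = {2, 4, 5, 22, 23, 27, 29, 33}
A \ B = {3, 18, 32, 38}
|A \ B| = 4

4


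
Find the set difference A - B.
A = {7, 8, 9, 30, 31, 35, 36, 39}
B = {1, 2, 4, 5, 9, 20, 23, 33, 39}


Set A = {7, 8, 9, 30, 31, 35, 36, 39}
Set B = {1, 2, 4, 5, 9, 20, 23, 33, 39}
A \ B includes elements in A that are not in B.
Check each element of A:
7 (not in B, keep), 8 (not in B, keep), 9 (in B, remove), 30 (not in B, keep), 31 (not in B, keep), 35 (not in B, keep), 36 (not in B, keep), 39 (in B, remove)
A \ B = {7, 8, 30, 31, 35, 36}

{7, 8, 30, 31, 35, 36}


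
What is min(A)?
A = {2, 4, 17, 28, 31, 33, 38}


Set A = {2, 4, 17, 28, 31, 33, 38}
Elements in ascending order: 2, 4, 17, 28, 31, 33, 38
The smallest element is 2.

2


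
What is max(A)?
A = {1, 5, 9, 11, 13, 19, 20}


Set A = {1, 5, 9, 11, 13, 19, 20}
Elements in ascending order: 1, 5, 9, 11, 13, 19, 20
The largest element is 20.

20


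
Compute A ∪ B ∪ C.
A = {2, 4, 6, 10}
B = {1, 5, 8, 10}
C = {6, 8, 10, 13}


Set A = {2, 4, 6, 10}
Set B = {1, 5, 8, 10}
Set C = {6, 8, 10, 13}
First, A ∪ B = {1, 2, 4, 5, 6, 8, 10}
Then, (A ∪ B) ∪ C = {1, 2, 4, 5, 6, 8, 10, 13}

{1, 2, 4, 5, 6, 8, 10, 13}


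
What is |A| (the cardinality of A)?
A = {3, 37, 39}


Set A = {3, 37, 39}
Listing elements: 3, 37, 39
Counting: 3 elements
|A| = 3

3


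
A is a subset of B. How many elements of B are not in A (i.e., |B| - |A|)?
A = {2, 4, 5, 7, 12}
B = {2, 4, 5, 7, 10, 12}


Set A = {2, 4, 5, 7, 12}, |A| = 5
Set B = {2, 4, 5, 7, 10, 12}, |B| = 6
Since A ⊆ B: B \ A = {10}
|B| - |A| = 6 - 5 = 1

1


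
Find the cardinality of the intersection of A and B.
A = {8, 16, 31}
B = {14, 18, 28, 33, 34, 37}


Set A = {8, 16, 31}
Set B = {14, 18, 28, 33, 34, 37}
A ∩ B = {}
|A ∩ B| = 0

0


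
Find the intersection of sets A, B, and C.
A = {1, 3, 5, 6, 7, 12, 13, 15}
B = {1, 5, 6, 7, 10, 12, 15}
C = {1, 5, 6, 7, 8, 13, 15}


Set A = {1, 3, 5, 6, 7, 12, 13, 15}
Set B = {1, 5, 6, 7, 10, 12, 15}
Set C = {1, 5, 6, 7, 8, 13, 15}
First, A ∩ B = {1, 5, 6, 7, 12, 15}
Then, (A ∩ B) ∩ C = {1, 5, 6, 7, 15}

{1, 5, 6, 7, 15}


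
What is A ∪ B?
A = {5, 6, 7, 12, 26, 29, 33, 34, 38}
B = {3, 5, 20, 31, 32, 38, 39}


Set A = {5, 6, 7, 12, 26, 29, 33, 34, 38}
Set B = {3, 5, 20, 31, 32, 38, 39}
A ∪ B includes all elements in either set.
Elements from A: {5, 6, 7, 12, 26, 29, 33, 34, 38}
Elements from B not already included: {3, 20, 31, 32, 39}
A ∪ B = {3, 5, 6, 7, 12, 20, 26, 29, 31, 32, 33, 34, 38, 39}

{3, 5, 6, 7, 12, 20, 26, 29, 31, 32, 33, 34, 38, 39}


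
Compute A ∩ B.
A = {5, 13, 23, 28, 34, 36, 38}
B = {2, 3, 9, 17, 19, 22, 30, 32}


Set A = {5, 13, 23, 28, 34, 36, 38}
Set B = {2, 3, 9, 17, 19, 22, 30, 32}
A ∩ B includes only elements in both sets.
Check each element of A against B:
5 ✗, 13 ✗, 23 ✗, 28 ✗, 34 ✗, 36 ✗, 38 ✗
A ∩ B = {}

{}


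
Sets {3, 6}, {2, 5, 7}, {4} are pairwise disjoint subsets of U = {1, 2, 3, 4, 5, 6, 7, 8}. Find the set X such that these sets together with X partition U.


U = {1, 2, 3, 4, 5, 6, 7, 8}
Shown blocks: {3, 6}, {2, 5, 7}, {4}
A partition's blocks are pairwise disjoint and cover U, so the missing block = U \ (union of shown blocks).
Union of shown blocks: {2, 3, 4, 5, 6, 7}
Missing block = U \ (union) = {1, 8}

{1, 8}


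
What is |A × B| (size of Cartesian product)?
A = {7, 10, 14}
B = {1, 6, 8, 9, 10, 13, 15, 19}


Set A = {7, 10, 14} has 3 elements.
Set B = {1, 6, 8, 9, 10, 13, 15, 19} has 8 elements.
|A × B| = |A| × |B| = 3 × 8 = 24

24


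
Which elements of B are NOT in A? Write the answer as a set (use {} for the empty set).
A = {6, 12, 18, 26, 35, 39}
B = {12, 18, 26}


Set A = {6, 12, 18, 26, 35, 39}
Set B = {12, 18, 26}
Check each element of B against A:
12 ∈ A, 18 ∈ A, 26 ∈ A
Elements of B not in A: {}

{}


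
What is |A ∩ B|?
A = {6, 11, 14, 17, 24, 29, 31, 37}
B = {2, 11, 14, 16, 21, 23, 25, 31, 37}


Set A = {6, 11, 14, 17, 24, 29, 31, 37}
Set B = {2, 11, 14, 16, 21, 23, 25, 31, 37}
A ∩ B = {11, 14, 31, 37}
|A ∩ B| = 4

4


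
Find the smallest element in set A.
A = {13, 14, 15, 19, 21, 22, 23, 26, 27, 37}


Set A = {13, 14, 15, 19, 21, 22, 23, 26, 27, 37}
Elements in ascending order: 13, 14, 15, 19, 21, 22, 23, 26, 27, 37
The smallest element is 13.

13


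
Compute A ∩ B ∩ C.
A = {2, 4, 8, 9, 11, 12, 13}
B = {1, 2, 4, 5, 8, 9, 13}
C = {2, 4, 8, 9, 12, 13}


Set A = {2, 4, 8, 9, 11, 12, 13}
Set B = {1, 2, 4, 5, 8, 9, 13}
Set C = {2, 4, 8, 9, 12, 13}
First, A ∩ B = {2, 4, 8, 9, 13}
Then, (A ∩ B) ∩ C = {2, 4, 8, 9, 13}

{2, 4, 8, 9, 13}


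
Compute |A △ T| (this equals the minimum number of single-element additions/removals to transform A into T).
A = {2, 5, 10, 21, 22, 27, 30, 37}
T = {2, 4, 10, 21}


Set A = {2, 5, 10, 21, 22, 27, 30, 37}
Set T = {2, 4, 10, 21}
Elements to remove from A (in A, not in T): {5, 22, 27, 30, 37} → 5 removals
Elements to add to A (in T, not in A): {4} → 1 additions
Total edits = 5 + 1 = 6

6


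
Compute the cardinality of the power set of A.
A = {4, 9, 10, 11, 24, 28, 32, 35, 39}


Set A = {4, 9, 10, 11, 24, 28, 32, 35, 39}
|A| = 9
The power set P(A) contains all subsets of A.
|P(A)| = 2^|A| = 2^9 = 512

512


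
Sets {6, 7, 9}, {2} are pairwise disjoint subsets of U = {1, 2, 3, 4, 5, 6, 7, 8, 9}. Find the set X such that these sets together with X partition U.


U = {1, 2, 3, 4, 5, 6, 7, 8, 9}
Shown blocks: {6, 7, 9}, {2}
A partition's blocks are pairwise disjoint and cover U, so the missing block = U \ (union of shown blocks).
Union of shown blocks: {2, 6, 7, 9}
Missing block = U \ (union) = {1, 3, 4, 5, 8}

{1, 3, 4, 5, 8}


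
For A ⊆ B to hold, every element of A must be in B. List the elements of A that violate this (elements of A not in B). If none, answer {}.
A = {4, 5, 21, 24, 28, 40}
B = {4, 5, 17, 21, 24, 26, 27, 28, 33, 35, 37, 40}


Set A = {4, 5, 21, 24, 28, 40}
Set B = {4, 5, 17, 21, 24, 26, 27, 28, 33, 35, 37, 40}
Check each element of A against B:
4 ∈ B, 5 ∈ B, 21 ∈ B, 24 ∈ B, 28 ∈ B, 40 ∈ B
Elements of A not in B: {}

{}


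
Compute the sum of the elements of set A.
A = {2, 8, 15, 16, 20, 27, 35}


Set A = {2, 8, 15, 16, 20, 27, 35}
Sum = 2 + 8 + 15 + 16 + 20 + 27 + 35 = 123

123


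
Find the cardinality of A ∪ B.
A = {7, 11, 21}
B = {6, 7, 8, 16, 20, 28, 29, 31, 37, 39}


Set A = {7, 11, 21}, |A| = 3
Set B = {6, 7, 8, 16, 20, 28, 29, 31, 37, 39}, |B| = 10
A ∩ B = {7}, |A ∩ B| = 1
|A ∪ B| = |A| + |B| - |A ∩ B| = 3 + 10 - 1 = 12

12


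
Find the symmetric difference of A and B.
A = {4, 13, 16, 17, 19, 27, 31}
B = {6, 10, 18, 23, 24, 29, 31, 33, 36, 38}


Set A = {4, 13, 16, 17, 19, 27, 31}
Set B = {6, 10, 18, 23, 24, 29, 31, 33, 36, 38}
A △ B = (A \ B) ∪ (B \ A)
Elements in A but not B: {4, 13, 16, 17, 19, 27}
Elements in B but not A: {6, 10, 18, 23, 24, 29, 33, 36, 38}
A △ B = {4, 6, 10, 13, 16, 17, 18, 19, 23, 24, 27, 29, 33, 36, 38}

{4, 6, 10, 13, 16, 17, 18, 19, 23, 24, 27, 29, 33, 36, 38}


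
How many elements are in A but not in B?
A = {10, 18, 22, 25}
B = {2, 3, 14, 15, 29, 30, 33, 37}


Set A = {10, 18, 22, 25}
Set B = {2, 3, 14, 15, 29, 30, 33, 37}
A \ B = {10, 18, 22, 25}
|A \ B| = 4

4


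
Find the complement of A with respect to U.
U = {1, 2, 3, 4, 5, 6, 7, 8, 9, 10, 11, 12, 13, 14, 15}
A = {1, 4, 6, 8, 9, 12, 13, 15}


Universal set U = {1, 2, 3, 4, 5, 6, 7, 8, 9, 10, 11, 12, 13, 14, 15}
Set A = {1, 4, 6, 8, 9, 12, 13, 15}
A' = U \ A = elements in U but not in A
Checking each element of U:
1 (in A, exclude), 2 (not in A, include), 3 (not in A, include), 4 (in A, exclude), 5 (not in A, include), 6 (in A, exclude), 7 (not in A, include), 8 (in A, exclude), 9 (in A, exclude), 10 (not in A, include), 11 (not in A, include), 12 (in A, exclude), 13 (in A, exclude), 14 (not in A, include), 15 (in A, exclude)
A' = {2, 3, 5, 7, 10, 11, 14}

{2, 3, 5, 7, 10, 11, 14}


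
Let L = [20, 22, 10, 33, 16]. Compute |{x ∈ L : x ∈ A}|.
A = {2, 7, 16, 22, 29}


Set A = {2, 7, 16, 22, 29}
Candidates: [20, 22, 10, 33, 16]
Check each candidate:
20 ∉ A, 22 ∈ A, 10 ∉ A, 33 ∉ A, 16 ∈ A
Count of candidates in A: 2

2
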